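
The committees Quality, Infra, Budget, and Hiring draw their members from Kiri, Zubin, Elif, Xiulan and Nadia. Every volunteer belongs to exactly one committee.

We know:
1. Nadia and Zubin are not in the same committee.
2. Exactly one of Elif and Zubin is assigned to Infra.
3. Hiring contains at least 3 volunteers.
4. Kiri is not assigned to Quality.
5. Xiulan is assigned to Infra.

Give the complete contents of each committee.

Quality = {}; Infra = {Xiulan, Zubin}; Budget = {}; Hiring = {Elif, Kiri, Nadia}

From (4): Kiri ∉ Quality.
From (5): Xiulan ∈ Infra.
Suppose Kiri ∈ Infra: no assignment then satisfies all the clues, so Kiri ∉ Infra.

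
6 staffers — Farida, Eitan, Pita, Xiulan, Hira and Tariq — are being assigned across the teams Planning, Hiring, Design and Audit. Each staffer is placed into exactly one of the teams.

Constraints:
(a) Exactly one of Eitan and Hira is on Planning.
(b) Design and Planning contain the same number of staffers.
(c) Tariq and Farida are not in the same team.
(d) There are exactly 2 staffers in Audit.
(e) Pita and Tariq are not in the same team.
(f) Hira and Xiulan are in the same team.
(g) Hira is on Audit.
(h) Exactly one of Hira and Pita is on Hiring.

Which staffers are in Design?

Design = {Tariq}

From (g): Hira ∈ Audit.
(a) (exactly one): Eitan ∈ Planning.
(f): Xiulan matches Hira: Xiulan ∉ Planning.
(f): Xiulan matches Hira: Xiulan ∉ Hiring.
(f): Xiulan matches Hira: Xiulan ∉ Design.
(f): Xiulan matches Hira: Xiulan ∈ Audit.
(h) (exactly one): Pita ∈ Hiring.
(d): Audit already has 2, so the rest are out.
(e): Tariq ∉ Hiring.
Suppose Farida ∈ Design: no assignment then satisfies all the clues, so Farida ∉ Design.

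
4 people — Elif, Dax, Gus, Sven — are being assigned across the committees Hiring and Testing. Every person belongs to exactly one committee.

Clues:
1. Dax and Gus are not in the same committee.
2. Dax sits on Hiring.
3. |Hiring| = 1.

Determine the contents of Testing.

Testing = {Elif, Gus, Sven}

From (2): Dax ∈ Hiring.
(1): Gus ∉ Hiring.
(3): Hiring already has 1, so the rest are out.
Only one committee left: Elif ∈ Testing.
Only one committee left: Gus ∈ Testing.
Only one committee left: Sven ∈ Testing.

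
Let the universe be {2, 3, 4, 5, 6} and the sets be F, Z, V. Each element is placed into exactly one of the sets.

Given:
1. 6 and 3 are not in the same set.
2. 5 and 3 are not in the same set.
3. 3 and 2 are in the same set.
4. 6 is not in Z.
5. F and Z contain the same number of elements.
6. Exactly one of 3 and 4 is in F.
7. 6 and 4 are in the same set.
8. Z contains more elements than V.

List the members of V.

V = {5}

From (4): 6 ∉ Z.
(7): 4 matches 6: 4 ∉ Z.
Suppose 2 ∈ V: no assignment then satisfies all the clues, so 2 ∉ V.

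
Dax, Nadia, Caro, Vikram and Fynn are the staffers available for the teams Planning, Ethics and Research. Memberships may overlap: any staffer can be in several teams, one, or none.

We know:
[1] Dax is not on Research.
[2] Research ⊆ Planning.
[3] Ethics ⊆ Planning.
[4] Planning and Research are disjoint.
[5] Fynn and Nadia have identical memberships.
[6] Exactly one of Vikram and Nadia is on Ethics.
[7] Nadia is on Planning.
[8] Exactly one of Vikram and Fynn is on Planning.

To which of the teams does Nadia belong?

Nadia: Ethics, Planning

From (1): Dax ∉ Research.
From (7): Nadia ∈ Planning.
(4) (disjoint): Nadia ∉ Research.
(5): Fynn matches Nadia: Fynn ∈ Planning.
(5): Fynn matches Nadia: Fynn ∉ Research.
(8) (exactly one): Vikram ∉ Planning.
(2) contrapositive: Vikram ∉ Research.
(3) contrapositive: Vikram ∉ Ethics.
(6) (exactly one): Nadia ∈ Ethics.
(5): Fynn matches Nadia: Fynn ∈ Ethics.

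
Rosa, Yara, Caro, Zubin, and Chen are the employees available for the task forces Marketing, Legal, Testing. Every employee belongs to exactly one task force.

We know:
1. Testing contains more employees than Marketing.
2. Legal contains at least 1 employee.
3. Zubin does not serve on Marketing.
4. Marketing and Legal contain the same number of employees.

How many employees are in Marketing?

1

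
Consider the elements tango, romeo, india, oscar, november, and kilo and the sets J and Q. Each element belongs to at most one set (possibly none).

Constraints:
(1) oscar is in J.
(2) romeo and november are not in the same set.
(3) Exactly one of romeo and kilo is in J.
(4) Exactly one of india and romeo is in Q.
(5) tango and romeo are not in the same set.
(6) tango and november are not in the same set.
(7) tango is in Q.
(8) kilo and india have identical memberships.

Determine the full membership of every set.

J = {oscar, romeo}; Q = {india, kilo, tango}

From (1): oscar ∈ J.
From (7): tango ∈ Q.
(5): romeo ∉ Q.
(6): november ∉ Q.
(4) (exactly one): india ∈ Q.
(8): kilo matches india: kilo ∉ J.
(8): kilo matches india: kilo ∈ Q.
(3) (exactly one): romeo ∈ J.
(2): november ∉ J.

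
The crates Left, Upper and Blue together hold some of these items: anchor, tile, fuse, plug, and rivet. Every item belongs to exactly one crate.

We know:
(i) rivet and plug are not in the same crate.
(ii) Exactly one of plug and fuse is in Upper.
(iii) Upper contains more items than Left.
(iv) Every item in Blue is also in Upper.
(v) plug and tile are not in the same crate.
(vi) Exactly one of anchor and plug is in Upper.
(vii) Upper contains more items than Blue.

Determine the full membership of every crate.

Left = {plug}; Upper = {anchor, fuse, rivet, tile}; Blue = {}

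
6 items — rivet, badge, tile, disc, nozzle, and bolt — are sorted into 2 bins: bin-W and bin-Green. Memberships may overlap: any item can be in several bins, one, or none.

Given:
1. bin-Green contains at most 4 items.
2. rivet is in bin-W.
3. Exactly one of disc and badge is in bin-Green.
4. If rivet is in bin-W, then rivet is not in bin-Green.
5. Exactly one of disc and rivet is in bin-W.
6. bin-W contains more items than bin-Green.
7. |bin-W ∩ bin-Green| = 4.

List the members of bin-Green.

bin-Green = {badge, bolt, nozzle, tile}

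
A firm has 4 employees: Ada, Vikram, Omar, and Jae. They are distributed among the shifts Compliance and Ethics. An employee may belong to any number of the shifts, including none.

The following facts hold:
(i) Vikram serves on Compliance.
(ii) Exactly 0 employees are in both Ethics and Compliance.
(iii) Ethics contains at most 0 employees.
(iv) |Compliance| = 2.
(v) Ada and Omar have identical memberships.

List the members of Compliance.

Compliance = {Jae, Vikram}

From (i): Vikram ∈ Compliance.
(iii): Ethics already has 0, so the rest are out.
Suppose Ada ∈ Compliance: no assignment then satisfies all the clues, so Ada ∉ Compliance.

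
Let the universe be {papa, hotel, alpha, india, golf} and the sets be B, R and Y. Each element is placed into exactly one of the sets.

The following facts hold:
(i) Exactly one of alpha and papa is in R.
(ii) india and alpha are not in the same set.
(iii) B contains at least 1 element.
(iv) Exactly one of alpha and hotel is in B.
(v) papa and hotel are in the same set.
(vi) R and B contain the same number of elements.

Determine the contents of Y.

Y = {india}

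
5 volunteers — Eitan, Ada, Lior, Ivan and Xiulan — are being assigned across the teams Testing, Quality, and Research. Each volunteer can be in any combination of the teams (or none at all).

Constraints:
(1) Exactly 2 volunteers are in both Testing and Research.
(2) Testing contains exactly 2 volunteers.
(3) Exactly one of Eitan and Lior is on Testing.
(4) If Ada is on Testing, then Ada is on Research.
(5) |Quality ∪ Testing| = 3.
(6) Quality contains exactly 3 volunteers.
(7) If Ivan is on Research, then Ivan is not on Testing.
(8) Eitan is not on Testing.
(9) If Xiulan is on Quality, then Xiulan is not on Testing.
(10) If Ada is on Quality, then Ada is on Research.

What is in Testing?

Testing = {Ada, Lior}

From (8): Eitan ∉ Testing.
(3) (exactly one): Lior ∈ Testing.
Suppose Ada ∉ Testing: no assignment then satisfies all the clues, so Ada ∈ Testing.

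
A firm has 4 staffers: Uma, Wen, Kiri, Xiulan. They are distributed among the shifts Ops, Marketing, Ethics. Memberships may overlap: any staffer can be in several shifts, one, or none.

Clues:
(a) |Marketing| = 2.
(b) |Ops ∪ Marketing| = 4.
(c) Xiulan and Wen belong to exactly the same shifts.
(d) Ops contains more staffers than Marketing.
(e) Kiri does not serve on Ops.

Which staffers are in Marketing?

Marketing = {Kiri, Uma}

From (e): Kiri ∉ Ops.
Suppose Uma ∉ Marketing: no assignment then satisfies all the clues, so Uma ∈ Marketing.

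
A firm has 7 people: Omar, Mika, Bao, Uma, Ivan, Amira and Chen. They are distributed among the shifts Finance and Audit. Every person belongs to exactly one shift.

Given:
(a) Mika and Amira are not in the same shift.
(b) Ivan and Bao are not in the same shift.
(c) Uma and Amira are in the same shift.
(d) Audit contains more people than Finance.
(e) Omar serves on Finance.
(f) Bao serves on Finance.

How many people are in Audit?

4

From (e): Omar ∈ Finance.
From (f): Bao ∈ Finance.
(b): Ivan ∉ Finance.
Only one shift left: Ivan ∈ Audit.
Suppose Mika ∉ Finance: no assignment then satisfies all the clues, so Mika ∈ Finance.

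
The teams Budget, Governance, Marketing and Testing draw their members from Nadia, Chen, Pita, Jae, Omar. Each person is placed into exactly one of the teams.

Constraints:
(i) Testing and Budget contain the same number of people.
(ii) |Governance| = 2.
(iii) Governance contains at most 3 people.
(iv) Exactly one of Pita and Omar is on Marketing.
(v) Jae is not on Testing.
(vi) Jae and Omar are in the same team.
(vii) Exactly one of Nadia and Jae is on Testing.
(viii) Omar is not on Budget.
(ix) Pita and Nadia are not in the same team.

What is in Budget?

Budget = {Chen}

From (v): Jae ∉ Testing.
From (viii): Omar ∉ Budget.
(vi): Jae matches Omar: Jae ∉ Budget.
(vi): Omar matches Jae: Omar ∉ Testing.
(vii) (exactly one): Nadia ∈ Testing.
(ix): Pita ∉ Testing.
Suppose Chen ∉ Budget: no assignment then satisfies all the clues, so Chen ∈ Budget.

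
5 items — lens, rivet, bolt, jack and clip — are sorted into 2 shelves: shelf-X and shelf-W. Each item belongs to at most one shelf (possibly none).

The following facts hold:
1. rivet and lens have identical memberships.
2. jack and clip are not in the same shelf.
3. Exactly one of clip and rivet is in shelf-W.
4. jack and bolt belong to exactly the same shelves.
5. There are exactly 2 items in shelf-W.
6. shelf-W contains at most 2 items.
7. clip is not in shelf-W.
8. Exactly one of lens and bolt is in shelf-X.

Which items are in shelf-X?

From (7): clip ∉ shelf-W.
(3) (exactly one): rivet ∈ shelf-W.
(1): lens matches rivet: lens ∉ shelf-X.
(1): lens matches rivet: lens ∈ shelf-W.
(5): shelf-W already has 2, so the rest are out.
(8) (exactly one): bolt ∈ shelf-X.
(4): jack matches bolt: jack ∈ shelf-X.
(2): clip ∉ shelf-X.

shelf-X = {bolt, jack}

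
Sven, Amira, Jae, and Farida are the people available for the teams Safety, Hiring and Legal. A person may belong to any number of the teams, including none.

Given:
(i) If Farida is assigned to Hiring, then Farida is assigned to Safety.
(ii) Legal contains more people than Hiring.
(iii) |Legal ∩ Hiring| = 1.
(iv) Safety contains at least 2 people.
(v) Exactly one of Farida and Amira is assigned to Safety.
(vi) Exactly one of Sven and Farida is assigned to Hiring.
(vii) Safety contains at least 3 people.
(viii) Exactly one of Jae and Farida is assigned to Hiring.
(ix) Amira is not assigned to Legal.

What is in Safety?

Safety = {Farida, Jae, Sven}

From (ix): Amira ∉ Legal.
Suppose Sven ∉ Safety: no assignment then satisfies all the clues, so Sven ∈ Safety.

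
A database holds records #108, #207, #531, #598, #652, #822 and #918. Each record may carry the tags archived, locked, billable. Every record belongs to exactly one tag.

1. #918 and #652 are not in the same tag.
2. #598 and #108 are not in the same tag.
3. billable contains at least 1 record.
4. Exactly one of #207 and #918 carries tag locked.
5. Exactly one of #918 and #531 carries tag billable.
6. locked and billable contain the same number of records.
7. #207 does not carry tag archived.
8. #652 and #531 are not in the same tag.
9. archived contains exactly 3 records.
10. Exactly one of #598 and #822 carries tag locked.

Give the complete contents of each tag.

archived = {#108, #652, #822}; locked = {#598, #918}; billable = {#207, #531}

From (7): #207 ∉ archived.
Suppose #108 ∉ archived: no assignment then satisfies all the clues, so #108 ∈ archived.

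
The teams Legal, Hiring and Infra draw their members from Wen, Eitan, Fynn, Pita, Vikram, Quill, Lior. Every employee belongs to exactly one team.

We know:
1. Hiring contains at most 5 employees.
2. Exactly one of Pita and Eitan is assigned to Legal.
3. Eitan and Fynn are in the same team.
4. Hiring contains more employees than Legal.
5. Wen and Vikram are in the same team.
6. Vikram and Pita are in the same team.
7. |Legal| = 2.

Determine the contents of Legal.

Legal = {Eitan, Fynn}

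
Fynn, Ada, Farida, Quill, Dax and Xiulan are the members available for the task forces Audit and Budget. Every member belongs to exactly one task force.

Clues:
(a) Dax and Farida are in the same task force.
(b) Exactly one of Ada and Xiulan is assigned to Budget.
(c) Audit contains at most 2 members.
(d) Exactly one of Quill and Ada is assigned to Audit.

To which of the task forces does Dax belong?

Dax: Budget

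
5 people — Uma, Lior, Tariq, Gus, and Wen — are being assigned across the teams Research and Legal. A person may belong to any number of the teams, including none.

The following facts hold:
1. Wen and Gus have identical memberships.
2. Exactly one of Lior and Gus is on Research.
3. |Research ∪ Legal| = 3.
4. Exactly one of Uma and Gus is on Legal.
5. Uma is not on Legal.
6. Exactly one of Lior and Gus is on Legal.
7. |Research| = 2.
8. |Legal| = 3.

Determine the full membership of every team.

Research = {Gus, Wen}; Legal = {Gus, Tariq, Wen}

From (5): Uma ∉ Legal.
(4) (exactly one): Gus ∈ Legal.
(6) (exactly one): Lior ∉ Legal.
(8): only 3 candidates remain for Legal, so all are in.
Suppose Uma ∈ Research: no assignment then satisfies all the clues, so Uma ∉ Research.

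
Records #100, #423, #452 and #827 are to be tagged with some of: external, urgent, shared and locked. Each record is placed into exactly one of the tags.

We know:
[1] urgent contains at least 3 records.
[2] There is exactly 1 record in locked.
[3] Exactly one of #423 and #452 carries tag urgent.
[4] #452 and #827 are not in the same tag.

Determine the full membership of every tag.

external = {}; urgent = {#100, #423, #827}; shared = {}; locked = {#452}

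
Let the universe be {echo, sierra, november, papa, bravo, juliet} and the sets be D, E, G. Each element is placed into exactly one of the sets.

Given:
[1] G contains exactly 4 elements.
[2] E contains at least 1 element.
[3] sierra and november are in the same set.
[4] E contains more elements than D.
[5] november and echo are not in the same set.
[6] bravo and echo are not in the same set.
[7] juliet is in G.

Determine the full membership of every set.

D = {}; E = {echo, papa}; G = {bravo, juliet, november, sierra}

From (7): juliet ∈ G.
Suppose echo ∈ D: no assignment then satisfies all the clues, so echo ∉ D.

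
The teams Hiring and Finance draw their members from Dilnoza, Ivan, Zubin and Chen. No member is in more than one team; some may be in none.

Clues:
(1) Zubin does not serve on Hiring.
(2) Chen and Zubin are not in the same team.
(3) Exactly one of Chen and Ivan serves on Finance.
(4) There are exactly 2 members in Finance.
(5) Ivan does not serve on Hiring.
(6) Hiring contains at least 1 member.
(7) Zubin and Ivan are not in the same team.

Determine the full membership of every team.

Hiring = {Chen}; Finance = {Dilnoza, Ivan}

From (1): Zubin ∉ Hiring.
From (5): Ivan ∉ Hiring.
Suppose Dilnoza ∈ Hiring: no assignment then satisfies all the clues, so Dilnoza ∉ Hiring.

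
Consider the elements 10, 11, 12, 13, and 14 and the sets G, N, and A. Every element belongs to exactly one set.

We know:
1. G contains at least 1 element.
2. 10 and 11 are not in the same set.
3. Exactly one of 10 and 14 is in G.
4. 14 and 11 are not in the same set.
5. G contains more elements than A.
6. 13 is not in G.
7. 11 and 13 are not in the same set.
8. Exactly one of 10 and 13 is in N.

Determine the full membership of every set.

G = {10, 12}; N = {13, 14}; A = {11}

From (6): 13 ∉ G.
Suppose 10 ∉ G: no assignment then satisfies all the clues, so 10 ∈ G.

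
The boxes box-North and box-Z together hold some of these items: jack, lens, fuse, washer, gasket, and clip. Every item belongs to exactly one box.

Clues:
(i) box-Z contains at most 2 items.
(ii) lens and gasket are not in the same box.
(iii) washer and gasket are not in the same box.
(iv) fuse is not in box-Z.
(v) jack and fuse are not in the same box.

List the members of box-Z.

box-Z = {gasket, jack}

From (iv): fuse ∉ box-Z.
Only one box left: fuse ∈ box-North.
(v): jack ∉ box-North.
Only one box left: jack ∈ box-Z.
Suppose lens ∈ box-Z: no assignment then satisfies all the clues, so lens ∉ box-Z.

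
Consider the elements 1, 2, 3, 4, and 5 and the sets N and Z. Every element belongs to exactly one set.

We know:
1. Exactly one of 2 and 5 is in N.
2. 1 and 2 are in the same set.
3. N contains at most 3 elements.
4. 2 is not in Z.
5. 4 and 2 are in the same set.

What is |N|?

3

From (4): 2 ∉ Z.
(2): 1 matches 2: 1 ∉ Z.
(5): 4 matches 2: 4 ∉ Z.
Only one set left: 1 ∈ N.
Only one set left: 2 ∈ N.
Only one set left: 4 ∈ N.
(1) (exactly one): 5 ∉ N.
(3): N already has 3, so the rest are out.
Only one set left: 3 ∈ Z.
Only one set left: 5 ∈ Z.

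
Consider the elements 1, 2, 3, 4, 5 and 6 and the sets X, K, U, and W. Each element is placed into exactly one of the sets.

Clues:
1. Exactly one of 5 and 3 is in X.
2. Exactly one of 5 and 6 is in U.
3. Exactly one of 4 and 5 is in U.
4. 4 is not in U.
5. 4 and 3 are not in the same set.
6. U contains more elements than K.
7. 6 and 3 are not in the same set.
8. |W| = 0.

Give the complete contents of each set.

X = {3}; K = {4, 6}; U = {1, 2, 5}; W = {}

From (4): 4 ∉ U.
(3) (exactly one): 5 ∈ U.
(8): W already has 0, so the rest are out.
(1) (exactly one): 3 ∈ X.
(2) (exactly one): 6 ∉ U.
(5): 4 ∉ X.
(7): 6 ∉ X.
Only one set left: 4 ∈ K.
Only one set left: 6 ∈ K.
Suppose 1 ∈ X: no assignment then satisfies all the clues, so 1 ∉ X.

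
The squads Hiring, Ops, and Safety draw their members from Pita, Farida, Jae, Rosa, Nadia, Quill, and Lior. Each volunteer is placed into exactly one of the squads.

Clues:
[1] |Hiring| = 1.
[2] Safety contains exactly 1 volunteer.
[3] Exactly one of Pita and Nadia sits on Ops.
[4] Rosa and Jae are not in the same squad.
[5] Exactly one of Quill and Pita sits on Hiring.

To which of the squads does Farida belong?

Farida: Ops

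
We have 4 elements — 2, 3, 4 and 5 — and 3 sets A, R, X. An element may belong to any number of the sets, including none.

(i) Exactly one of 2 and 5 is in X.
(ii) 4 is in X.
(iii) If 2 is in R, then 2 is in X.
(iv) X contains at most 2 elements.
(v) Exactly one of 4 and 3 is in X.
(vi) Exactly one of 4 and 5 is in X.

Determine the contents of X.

From (ii): 4 ∈ X.
(v) (exactly one): 3 ∉ X.
(vi) (exactly one): 5 ∉ X.
(i) (exactly one): 2 ∈ X.

X = {2, 4}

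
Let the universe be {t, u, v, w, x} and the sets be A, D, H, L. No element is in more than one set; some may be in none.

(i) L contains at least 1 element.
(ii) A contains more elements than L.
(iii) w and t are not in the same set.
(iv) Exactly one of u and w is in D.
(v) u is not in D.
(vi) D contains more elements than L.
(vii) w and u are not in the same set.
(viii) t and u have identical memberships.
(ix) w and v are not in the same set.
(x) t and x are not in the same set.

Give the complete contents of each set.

From (v): u ∉ D.
(iv) (exactly one): w ∈ D.
(viii): t matches u: t ∉ D.
(ix): v ∉ D.
Suppose t ∉ A: no assignment then satisfies all the clues, so t ∈ A.

A = {t, u}; D = {w, x}; H = {}; L = {v}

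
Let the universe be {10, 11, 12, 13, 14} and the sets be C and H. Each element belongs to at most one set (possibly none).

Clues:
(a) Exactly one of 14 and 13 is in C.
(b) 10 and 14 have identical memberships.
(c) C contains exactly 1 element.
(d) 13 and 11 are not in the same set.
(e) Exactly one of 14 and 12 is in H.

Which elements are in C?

C = {13}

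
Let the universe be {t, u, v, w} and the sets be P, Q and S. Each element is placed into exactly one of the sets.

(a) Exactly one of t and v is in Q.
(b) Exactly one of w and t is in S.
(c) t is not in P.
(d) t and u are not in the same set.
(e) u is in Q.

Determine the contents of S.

S = {t}

From (c): t ∉ P.
From (e): u ∈ Q.
(d): t ∉ Q.
Only one set left: t ∈ S.
(a) (exactly one): v ∈ Q.
(b) (exactly one): w ∉ S.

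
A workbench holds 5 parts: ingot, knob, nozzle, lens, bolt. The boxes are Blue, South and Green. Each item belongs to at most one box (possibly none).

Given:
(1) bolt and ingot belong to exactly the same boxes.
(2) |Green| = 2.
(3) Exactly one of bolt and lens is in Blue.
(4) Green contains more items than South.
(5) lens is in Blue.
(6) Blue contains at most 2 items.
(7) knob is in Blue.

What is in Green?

Green = {bolt, ingot}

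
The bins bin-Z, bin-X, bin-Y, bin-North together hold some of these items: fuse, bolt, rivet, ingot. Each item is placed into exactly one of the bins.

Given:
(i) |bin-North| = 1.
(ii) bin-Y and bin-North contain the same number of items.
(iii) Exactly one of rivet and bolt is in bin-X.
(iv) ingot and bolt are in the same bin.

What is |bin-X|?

2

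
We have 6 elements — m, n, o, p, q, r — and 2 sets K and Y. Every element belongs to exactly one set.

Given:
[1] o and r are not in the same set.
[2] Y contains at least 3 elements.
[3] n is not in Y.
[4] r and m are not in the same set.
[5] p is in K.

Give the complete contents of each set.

K = {n, p, r}; Y = {m, o, q}

From (3): n ∉ Y.
From (5): p ∈ K.
Only one set left: n ∈ K.
Suppose m ∈ K: no assignment then satisfies all the clues, so m ∉ K.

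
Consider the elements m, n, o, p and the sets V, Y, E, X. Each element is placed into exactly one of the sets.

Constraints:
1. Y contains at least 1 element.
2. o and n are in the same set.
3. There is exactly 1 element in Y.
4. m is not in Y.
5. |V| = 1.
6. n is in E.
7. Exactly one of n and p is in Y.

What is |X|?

From (4): m ∉ Y.
From (6): n ∈ E.
(2): o matches n: o ∉ V.
(2): o matches n: o ∉ Y.
(2): o matches n: o ∈ E.
(3): only 1 candidates remain for Y, so all are in.
(5): only 1 candidates remain for V, so all are in.

0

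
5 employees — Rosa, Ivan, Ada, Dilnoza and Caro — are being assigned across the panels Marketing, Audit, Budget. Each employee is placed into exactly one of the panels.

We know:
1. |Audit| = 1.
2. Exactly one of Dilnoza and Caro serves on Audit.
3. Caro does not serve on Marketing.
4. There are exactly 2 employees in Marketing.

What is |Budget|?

2

From (3): Caro ∉ Marketing.
Suppose Rosa ∈ Audit: no assignment then satisfies all the clues, so Rosa ∉ Audit.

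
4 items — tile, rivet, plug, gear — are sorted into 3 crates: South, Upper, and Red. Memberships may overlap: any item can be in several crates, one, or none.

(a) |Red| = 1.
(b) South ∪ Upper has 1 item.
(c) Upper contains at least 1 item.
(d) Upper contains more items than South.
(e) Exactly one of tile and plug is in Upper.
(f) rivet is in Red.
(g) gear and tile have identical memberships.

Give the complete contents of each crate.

South = {}; Upper = {plug}; Red = {rivet}

From (f): rivet ∈ Red.
(a): Red already has 1, so the rest are out.
Suppose tile ∈ South: no assignment then satisfies all the clues, so tile ∉ South.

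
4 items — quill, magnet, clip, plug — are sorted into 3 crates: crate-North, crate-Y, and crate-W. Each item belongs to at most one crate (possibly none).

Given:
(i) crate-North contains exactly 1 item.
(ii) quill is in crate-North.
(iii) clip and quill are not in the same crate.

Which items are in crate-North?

crate-North = {quill}

From (ii): quill ∈ crate-North.
(i): crate-North already has 1, so the rest are out.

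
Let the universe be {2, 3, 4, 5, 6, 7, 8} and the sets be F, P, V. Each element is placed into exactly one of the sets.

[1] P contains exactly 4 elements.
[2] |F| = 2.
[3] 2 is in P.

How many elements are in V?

1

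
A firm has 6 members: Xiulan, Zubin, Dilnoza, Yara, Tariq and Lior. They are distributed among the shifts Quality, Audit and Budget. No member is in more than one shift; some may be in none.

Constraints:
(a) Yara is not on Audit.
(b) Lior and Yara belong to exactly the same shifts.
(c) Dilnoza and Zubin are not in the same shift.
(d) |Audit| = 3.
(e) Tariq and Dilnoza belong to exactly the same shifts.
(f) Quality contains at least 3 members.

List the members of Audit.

Audit = {Dilnoza, Tariq, Xiulan}

From (a): Yara ∉ Audit.
(b): Lior matches Yara: Lior ∉ Audit.
Suppose Xiulan ∉ Audit: no assignment then satisfies all the clues, so Xiulan ∈ Audit.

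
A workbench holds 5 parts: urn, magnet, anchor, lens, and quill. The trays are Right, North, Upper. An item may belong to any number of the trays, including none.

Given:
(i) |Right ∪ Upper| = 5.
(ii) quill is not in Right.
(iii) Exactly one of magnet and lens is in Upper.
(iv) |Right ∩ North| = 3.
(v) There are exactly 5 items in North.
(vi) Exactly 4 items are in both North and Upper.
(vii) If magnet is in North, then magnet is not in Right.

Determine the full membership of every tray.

Right = {anchor, lens, urn}; North = {anchor, lens, magnet, quill, urn}; Upper = {anchor, magnet, quill, urn}

From (ii): quill ∉ Right.
(v): only 5 candidates remain for North, so all are in.
(vii): magnet ∉ Right.
Suppose urn ∉ Right: no assignment then satisfies all the clues, so urn ∈ Right.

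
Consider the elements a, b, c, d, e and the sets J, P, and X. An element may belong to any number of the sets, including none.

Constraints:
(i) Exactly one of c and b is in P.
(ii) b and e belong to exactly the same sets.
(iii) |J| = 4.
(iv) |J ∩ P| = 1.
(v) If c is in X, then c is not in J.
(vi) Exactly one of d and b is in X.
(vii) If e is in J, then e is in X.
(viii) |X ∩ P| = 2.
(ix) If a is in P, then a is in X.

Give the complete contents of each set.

J = {a, b, d, e}; P = {a, c}; X = {a, b, c, e}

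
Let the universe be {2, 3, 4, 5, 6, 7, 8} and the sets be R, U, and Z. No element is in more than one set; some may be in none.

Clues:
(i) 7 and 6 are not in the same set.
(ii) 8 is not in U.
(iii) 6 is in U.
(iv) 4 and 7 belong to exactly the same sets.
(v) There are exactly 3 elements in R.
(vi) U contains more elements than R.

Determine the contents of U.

From (ii): 8 ∉ U.
From (iii): 6 ∈ U.
(i): 7 ∉ U.
(iv): 4 matches 7: 4 ∉ U.
Suppose 2 ∉ U: no assignment then satisfies all the clues, so 2 ∈ U.

U = {2, 3, 5, 6}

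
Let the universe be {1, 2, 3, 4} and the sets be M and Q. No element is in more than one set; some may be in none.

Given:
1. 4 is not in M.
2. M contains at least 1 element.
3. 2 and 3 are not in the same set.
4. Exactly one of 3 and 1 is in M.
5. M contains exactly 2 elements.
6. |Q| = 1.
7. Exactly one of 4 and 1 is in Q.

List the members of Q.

Q = {4}

From (1): 4 ∉ M.
Suppose 1 ∈ Q: no assignment then satisfies all the clues, so 1 ∉ Q.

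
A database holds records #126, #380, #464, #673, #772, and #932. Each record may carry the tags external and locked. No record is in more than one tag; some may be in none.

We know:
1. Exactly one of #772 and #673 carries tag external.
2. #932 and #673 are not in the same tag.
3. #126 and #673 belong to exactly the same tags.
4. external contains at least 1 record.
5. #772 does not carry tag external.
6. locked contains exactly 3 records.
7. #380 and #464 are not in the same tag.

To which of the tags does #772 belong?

From (5): #772 ∉ external.
(1) (exactly one): #673 ∈ external.
(2): #932 ∉ external.
(3): #126 matches #673: #126 ∈ external.
Suppose #772 ∉ locked: no assignment then satisfies all the clues, so #772 ∈ locked.

#772: locked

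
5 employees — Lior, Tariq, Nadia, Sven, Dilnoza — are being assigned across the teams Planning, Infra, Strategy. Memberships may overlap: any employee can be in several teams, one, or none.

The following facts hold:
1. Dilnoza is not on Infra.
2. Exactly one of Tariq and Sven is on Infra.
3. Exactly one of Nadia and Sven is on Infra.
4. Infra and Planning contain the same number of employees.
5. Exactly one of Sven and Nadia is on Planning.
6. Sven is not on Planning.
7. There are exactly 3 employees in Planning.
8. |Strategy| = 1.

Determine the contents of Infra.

Infra = {Lior, Nadia, Tariq}

From (1): Dilnoza ∉ Infra.
From (6): Sven ∉ Planning.
(5) (exactly one): Nadia ∈ Planning.
Suppose Lior ∉ Infra: no assignment then satisfies all the clues, so Lior ∈ Infra.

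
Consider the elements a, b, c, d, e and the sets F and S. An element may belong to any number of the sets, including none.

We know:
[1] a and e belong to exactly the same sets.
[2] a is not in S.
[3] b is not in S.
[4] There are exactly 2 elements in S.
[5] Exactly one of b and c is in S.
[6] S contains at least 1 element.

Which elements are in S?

From (2): a ∉ S.
From (3): b ∉ S.
(1): e matches a: e ∉ S.
(4): only 2 candidates remain for S, so all are in.

S = {c, d}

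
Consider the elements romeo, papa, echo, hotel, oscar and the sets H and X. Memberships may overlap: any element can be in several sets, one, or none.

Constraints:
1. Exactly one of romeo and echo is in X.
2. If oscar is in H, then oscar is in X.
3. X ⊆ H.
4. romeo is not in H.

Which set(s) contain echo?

echo: H, X

From (4): romeo ∉ H.
(3) contrapositive: romeo ∉ X.
(1) (exactly one): echo ∈ X.
(3) with echo ∈ X: echo ∈ H.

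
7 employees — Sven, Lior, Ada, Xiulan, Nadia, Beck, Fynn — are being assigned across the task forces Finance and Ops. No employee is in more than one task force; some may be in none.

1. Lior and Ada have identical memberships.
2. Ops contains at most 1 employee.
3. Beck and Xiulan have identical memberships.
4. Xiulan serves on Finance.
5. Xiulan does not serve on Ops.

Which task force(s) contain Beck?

From (4): Xiulan ∈ Finance.
(3): Beck matches Xiulan: Beck ∈ Finance.

Beck: Finance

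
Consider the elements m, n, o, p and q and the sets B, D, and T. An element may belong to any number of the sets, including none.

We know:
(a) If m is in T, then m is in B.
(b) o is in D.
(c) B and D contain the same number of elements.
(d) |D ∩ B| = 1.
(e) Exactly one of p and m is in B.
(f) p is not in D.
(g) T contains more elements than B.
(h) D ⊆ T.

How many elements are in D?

From (b): o ∈ D.
From (f): p ∉ D.
(h) with o ∈ D: o ∈ T.

2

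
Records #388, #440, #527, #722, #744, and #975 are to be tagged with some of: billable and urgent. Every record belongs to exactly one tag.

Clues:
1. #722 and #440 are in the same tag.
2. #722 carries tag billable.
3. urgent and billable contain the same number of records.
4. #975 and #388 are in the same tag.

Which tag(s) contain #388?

#388: urgent

From (2): #722 ∈ billable.
(1): #440 matches #722: #440 ∈ billable.
Suppose #388 ∈ billable: no assignment then satisfies all the clues, so #388 ∉ billable.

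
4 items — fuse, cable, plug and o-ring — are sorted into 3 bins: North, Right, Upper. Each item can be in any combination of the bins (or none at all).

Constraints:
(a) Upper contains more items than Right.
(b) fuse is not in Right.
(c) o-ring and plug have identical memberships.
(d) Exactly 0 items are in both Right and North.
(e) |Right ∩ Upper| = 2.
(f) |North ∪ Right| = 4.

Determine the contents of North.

North = {cable, fuse}

From (b): fuse ∉ Right.
Suppose fuse ∉ North: no assignment then satisfies all the clues, so fuse ∈ North.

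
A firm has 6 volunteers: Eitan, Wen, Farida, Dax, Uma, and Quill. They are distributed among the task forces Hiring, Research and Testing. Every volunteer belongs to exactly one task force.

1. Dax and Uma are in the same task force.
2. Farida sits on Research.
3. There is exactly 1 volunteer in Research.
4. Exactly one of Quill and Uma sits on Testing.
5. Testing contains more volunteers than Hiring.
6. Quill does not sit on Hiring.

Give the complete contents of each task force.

Hiring = {Dax, Uma}; Research = {Farida}; Testing = {Eitan, Quill, Wen}

From (2): Farida ∈ Research.
From (6): Quill ∉ Hiring.
(3): Research already has 1, so the rest are out.
Only one task force left: Quill ∈ Testing.
(4) (exactly one): Uma ∉ Testing.
Only one task force left: Uma ∈ Hiring.
(1): Dax matches Uma: Dax ∈ Hiring.
Suppose Eitan ∈ Hiring: no assignment then satisfies all the clues, so Eitan ∉ Hiring.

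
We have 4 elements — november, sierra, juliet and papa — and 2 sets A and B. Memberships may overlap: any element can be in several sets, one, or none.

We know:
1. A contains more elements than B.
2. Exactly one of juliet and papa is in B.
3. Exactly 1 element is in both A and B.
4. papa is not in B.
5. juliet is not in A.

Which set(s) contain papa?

From (4): papa ∉ B.
From (5): juliet ∉ A.
(2) (exactly one): juliet ∈ B.
Suppose papa ∉ A: no assignment then satisfies all the clues, so papa ∈ A.

papa: A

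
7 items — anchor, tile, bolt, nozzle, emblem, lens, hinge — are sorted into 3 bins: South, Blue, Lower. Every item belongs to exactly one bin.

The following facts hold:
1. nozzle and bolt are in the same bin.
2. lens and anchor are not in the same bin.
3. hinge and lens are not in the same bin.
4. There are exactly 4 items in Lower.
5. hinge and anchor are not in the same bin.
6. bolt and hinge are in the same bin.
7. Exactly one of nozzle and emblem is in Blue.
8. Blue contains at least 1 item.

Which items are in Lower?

Lower = {bolt, hinge, nozzle, tile}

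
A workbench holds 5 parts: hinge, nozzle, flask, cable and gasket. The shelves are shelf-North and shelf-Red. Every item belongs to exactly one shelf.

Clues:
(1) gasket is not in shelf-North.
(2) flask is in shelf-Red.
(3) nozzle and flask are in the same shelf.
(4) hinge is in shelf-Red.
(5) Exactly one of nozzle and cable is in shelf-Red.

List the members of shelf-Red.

shelf-Red = {flask, gasket, hinge, nozzle}

From (1): gasket ∉ shelf-North.
From (2): flask ∈ shelf-Red.
From (4): hinge ∈ shelf-Red.
(3): nozzle matches flask: nozzle ∉ shelf-North.
(3): nozzle matches flask: nozzle ∈ shelf-Red.
(5) (exactly one): cable ∉ shelf-Red.
Only one shelf left: cable ∈ shelf-North.
Only one shelf left: gasket ∈ shelf-Red.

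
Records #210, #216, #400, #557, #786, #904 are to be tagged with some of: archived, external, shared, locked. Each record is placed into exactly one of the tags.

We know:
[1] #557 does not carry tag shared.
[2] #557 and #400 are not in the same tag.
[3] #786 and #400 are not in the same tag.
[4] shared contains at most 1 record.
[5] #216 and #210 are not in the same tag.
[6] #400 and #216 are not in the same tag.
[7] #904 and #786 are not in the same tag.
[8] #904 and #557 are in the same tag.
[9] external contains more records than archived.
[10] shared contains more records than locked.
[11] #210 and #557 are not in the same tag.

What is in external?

external = {#216, #557, #904}

From (1): #557 ∉ shared.
(8): #904 matches #557: #904 ∉ shared.
Suppose #210 ∈ external: no assignment then satisfies all the clues, so #210 ∉ external.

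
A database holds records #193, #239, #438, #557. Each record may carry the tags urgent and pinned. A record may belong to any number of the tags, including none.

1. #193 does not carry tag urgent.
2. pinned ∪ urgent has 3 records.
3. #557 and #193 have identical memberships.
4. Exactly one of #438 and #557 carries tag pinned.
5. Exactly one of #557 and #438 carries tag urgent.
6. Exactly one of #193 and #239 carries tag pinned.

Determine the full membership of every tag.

urgent = {#438}; pinned = {#193, #557}

From (1): #193 ∉ urgent.
(3): #557 matches #193: #557 ∉ urgent.
(5) (exactly one): #438 ∈ urgent.
Suppose #193 ∉ pinned: no assignment then satisfies all the clues, so #193 ∈ pinned.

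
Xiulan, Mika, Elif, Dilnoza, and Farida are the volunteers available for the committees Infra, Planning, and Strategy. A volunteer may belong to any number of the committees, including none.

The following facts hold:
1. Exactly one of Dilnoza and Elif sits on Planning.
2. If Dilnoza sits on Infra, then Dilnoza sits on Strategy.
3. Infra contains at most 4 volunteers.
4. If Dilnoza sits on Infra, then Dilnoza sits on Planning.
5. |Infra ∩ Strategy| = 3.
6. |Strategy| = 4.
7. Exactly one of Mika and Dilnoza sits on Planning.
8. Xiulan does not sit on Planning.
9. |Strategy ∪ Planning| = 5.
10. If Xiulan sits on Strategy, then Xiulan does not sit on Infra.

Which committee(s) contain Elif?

Elif: Infra, Strategy

From (8): Xiulan ∉ Planning.
Suppose Elif ∉ Infra: no assignment then satisfies all the clues, so Elif ∈ Infra.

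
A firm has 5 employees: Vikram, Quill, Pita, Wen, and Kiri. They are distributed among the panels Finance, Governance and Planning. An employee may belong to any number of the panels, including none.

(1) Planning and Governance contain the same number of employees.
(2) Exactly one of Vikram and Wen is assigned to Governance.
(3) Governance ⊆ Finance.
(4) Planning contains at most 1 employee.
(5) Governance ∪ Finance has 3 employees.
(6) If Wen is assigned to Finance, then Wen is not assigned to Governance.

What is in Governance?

Governance = {Vikram}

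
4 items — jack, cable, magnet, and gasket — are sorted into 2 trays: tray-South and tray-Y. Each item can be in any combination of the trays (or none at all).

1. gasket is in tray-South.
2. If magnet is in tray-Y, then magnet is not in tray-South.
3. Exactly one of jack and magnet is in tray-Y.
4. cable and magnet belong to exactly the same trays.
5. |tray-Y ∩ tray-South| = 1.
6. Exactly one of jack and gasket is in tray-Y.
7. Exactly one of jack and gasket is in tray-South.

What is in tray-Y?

tray-Y = {cable, gasket, magnet}

From (1): gasket ∈ tray-South.
(7) (exactly one): jack ∉ tray-South.
Suppose jack ∈ tray-Y: no assignment then satisfies all the clues, so jack ∉ tray-Y.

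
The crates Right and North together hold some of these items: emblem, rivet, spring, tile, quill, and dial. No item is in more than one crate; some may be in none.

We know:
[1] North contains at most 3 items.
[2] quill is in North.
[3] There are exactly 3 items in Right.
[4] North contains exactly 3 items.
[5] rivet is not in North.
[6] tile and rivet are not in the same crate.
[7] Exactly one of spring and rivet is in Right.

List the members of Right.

Right = {dial, emblem, rivet}

From (2): quill ∈ North.
From (5): rivet ∉ North.
Suppose emblem ∉ Right: no assignment then satisfies all the clues, so emblem ∈ Right.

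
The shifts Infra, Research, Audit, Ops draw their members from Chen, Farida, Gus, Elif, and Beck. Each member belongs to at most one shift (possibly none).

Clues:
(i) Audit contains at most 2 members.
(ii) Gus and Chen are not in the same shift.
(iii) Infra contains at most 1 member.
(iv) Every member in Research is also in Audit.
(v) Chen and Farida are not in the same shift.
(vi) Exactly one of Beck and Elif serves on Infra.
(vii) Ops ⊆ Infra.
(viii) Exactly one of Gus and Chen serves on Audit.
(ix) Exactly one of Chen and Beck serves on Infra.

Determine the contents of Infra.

Infra = {Beck}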